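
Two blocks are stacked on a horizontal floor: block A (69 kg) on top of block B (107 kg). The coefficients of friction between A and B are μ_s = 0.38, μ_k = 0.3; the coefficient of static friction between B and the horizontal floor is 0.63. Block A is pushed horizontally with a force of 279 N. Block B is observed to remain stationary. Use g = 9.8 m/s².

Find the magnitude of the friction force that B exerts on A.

The normal force B exerts on A is simply A's weight, N₁ = 676.2 N.
So the A–B interface can sustain at most μ_s N₁ = 257 N of static friction.
P = 279 N exceeds that limit, so A slips over B and the interface friction becomes kinetic: f₁ = μ_k N₁ = 0.3×676.2 = 203 N.
B experiences an equal 203 N forward from A (third law). B is in equilibrium, so the floor supplies f₂ = 203 N of static friction (limit μ_s(m_A+m_B)g = 1087 N, not exceeded).

f ≈ 203 N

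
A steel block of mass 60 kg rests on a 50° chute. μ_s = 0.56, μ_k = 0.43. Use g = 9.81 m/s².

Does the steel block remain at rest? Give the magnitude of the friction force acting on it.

f ≈ 163 N

N = m g cos θ = 378 N.
Down-slope weight component: m g sin θ = 451 N.
μ_s N = 212 N.
451 > 212 N, so it slides; kinetic friction f = μ_k N = 0.43×378 = 163 N.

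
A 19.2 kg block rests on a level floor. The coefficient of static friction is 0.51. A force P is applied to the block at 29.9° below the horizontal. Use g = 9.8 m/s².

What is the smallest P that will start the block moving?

P ≈ 157 N

N = m g + P sin α (the push presses the block into the level floor).
At impending slip, P cos α = μ_s N = μ_s (m g + P sin α).
Solving: P (cos α − μ_s sin α) = μ_s m g → P = 0.51×188/(cos 29.9° − 0.51 sin 29.9°) = 96/0.6127 = 157 N.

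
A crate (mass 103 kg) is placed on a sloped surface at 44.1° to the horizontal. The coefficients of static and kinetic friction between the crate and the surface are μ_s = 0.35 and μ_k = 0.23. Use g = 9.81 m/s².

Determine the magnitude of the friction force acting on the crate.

The normal reaction is N = m g cos θ = 725.6 N.
For equilibrium along the incline, friction must balance the weight component: f = m g sin θ = 703.2 N up the slope.
Static friction can supply at most μ_s N = 254 N.
Since |703.2| > 254 N, static friction cannot hold it; the crate slides down the incline and kinetic friction applies: f = μ_k N = 0.23 × 725.6 = 167 N.

f ≈ 167 N (up the incline)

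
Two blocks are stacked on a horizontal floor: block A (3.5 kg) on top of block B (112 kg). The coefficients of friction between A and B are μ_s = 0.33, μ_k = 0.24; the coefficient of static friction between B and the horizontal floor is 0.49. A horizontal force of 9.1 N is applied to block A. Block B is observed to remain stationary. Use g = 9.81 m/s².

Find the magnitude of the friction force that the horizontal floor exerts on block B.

The normal force B exerts on A is simply A's weight, N₁ = 34.34 N.
So the A–B interface can sustain at most μ_s N₁ = 11.33 N of static friction.
P = 9.1 N is within that limit, so A and B move together (both at rest); the A–B friction is simply f₁ = P = 9.1 N.
By Newton's third law B feels 9.1 N forward from A. With B stationary, the floor's static friction on B balances it: f₂ = 9.1 N (well within μ_s(m_A+m_B)g = 555.2 N).

f ≈ 9.1 N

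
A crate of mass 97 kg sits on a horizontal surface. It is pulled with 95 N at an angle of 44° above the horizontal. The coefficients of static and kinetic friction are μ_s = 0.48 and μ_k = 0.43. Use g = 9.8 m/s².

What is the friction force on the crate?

Vertical equilibrium gives N = m g − P sin α = 884.6 N.
Horizontally, friction must balance P cos α = 68.34 N.
The static-friction limit is μ_s N = 424.6 N.
68.34 ≤ 424.6 N → static; friction equals the required 68.3 N.

f ≈ 68.3 N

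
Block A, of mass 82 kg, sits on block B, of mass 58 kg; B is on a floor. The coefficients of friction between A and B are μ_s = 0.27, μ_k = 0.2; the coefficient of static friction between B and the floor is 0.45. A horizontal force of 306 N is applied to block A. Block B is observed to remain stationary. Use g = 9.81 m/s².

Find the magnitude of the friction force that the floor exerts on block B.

The normal force B exerts on A is simply A's weight, N₁ = 804.4 N.
So the A–B interface can sustain at most μ_s N₁ = 217.2 N of static friction.
Since P = 306 N > 217.2 N, A slides on B; the A–B friction is kinetic: f₁ = μ_k N₁ = 0.2×804.4 = 161 N.
B experiences an equal 161 N forward from A (third law). B is in equilibrium, so the floor supplies f₂ = 161 N of static friction (limit μ_s(m_A+m_B)g = 618 N, not exceeded).

f ≈ 161 N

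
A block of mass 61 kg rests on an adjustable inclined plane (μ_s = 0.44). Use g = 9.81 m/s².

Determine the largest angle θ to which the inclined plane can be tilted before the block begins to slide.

At the slip threshold, m g sin θ = μ_s · m g cos θ, so tan θ = μ_s.
θ_max = arctan(0.44) = 23.7°.

θ_max ≈ 23.7°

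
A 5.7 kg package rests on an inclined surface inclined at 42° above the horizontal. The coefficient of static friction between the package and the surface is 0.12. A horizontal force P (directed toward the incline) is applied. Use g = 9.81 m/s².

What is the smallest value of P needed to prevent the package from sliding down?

The package tends to slide down (tan θ > μ_s), so at the point of impending slip friction acts up-slope at its limit: f = μ_s N.
Perpendicular to the incline: N = m g cos θ + P sin θ.
Along the incline: P cos θ + μ_s N = m g sin θ, i.e. P cos θ + μ_s (m g cos θ + P sin θ) = m g sin θ.
Solving, P (cos θ + μ_s sin θ) = m g (sin θ − μ_s cos θ), so P = 55.9×0.58/0.8234 = 39.4 N.

P_min ≈ 39.4 N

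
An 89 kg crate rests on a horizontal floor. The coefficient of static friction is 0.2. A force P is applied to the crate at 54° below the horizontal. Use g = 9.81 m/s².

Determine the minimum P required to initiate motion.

P ≈ 410 N

N = m g + P sin α (the push presses the crate into the horizontal floor).
At impending slip, P cos α = μ_s N = μ_s (m g + P sin α).
Solving: P (cos α − μ_s sin α) = μ_s m g → P = 0.2×873/(cos 54° − 0.2 sin 54°) = 175/0.426 = 410 N.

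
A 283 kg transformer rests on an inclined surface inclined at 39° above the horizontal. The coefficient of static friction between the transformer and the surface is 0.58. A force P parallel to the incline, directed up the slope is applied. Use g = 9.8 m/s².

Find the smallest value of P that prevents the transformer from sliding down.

P_min ≈ 495 N

The transformer tends to slide down (tan θ > μ_s), so at the point of impending slip friction acts up-slope at its limit: f = μ_s N.
P is parallel to the surface, so N = m g cos θ = 2160 N.
Along the incline: P + μ_s N = m g sin θ, so P = 1750 − 0.58×2160 = 495 N.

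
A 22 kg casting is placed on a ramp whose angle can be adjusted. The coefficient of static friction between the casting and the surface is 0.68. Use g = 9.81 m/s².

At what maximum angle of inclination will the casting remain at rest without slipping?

At the slip threshold, m g sin θ = μ_s · m g cos θ, so tan θ = μ_s.
θ_max = arctan(0.68) = 34.2°.

θ_max ≈ 34.2°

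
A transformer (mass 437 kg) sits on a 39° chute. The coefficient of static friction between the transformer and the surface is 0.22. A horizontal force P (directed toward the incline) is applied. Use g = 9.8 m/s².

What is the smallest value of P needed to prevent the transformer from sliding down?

P_min ≈ 2140 N

The transformer tends to slide down (tan θ > μ_s), so at the point of impending slip friction acts up-slope at its limit: f = μ_s N.
Perpendicular to the incline: N = m g cos θ + P sin θ.
Along the incline: P cos θ + μ_s N = m g sin θ, i.e. P cos θ + μ_s (m g cos θ + P sin θ) = m g sin θ.
Solving, P (cos θ + μ_s sin θ) = m g (sin θ − μ_s cos θ), so P = 4280×0.4583/0.9156 = 2140 N.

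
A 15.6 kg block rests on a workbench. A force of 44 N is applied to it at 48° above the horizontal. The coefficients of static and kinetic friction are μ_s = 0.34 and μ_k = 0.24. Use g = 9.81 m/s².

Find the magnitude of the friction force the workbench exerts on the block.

Vertical equilibrium gives N = m g − P sin α = 120.3 N.
Horizontally, friction must balance P cos α = 29.44 N.
μ_s N = 0.34 × 120.3 = 40.91 N.
29.44 ≤ 40.91 N → static; friction equals the required 29.4 N.

f ≈ 29.4 N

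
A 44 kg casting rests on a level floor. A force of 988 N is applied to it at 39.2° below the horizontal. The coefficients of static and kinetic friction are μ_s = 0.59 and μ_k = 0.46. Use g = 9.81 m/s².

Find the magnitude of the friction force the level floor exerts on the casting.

f ≈ 486 N

Vertical equilibrium gives N = m g + P sin α = 1056 N.
For equilibrium, f = P cos α = 988×cos 39.2° = 765.6 N.
μ_s N = 0.59 × 1056 = 623.1 N.
The required friction exceeds μ_s N, so the casting moves and f = μ_k N = 486 N.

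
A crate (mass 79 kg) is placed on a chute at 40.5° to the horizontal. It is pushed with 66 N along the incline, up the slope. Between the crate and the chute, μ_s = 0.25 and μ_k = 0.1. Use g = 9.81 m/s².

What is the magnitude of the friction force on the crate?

f ≈ 58.9 N (up the incline)

Normal force: N = m g cos θ = 79 × 9.81 × cos 40.5° = 589.3 N.
For equilibrium along the incline the friction force must supply f = m g sin θ − P = 503.3 − 66 = 437.3 N (positive meaning up-slope).
Maximum static friction available: μ_s N = 0.25 × 589.3 = 147.3 N.
|437.3| exceeds 147.3 N, so the crate slips down-slope; friction is kinetic, f = μ_k N = 0.1×589.3 = 58.9 N.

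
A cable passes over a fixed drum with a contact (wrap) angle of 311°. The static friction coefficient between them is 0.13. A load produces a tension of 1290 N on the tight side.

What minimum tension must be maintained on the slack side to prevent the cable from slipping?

Capstan equation at impending slip: T_tight/T_slack = e^{μβ}.
β = 311° = 5.428 rad; e^{μβ} = e^{0.13×5.428} = 2.025.
T_slack = T_tight / e^{μβ} = 1290 / 2.025 = 637 N.

T_min ≈ 637 N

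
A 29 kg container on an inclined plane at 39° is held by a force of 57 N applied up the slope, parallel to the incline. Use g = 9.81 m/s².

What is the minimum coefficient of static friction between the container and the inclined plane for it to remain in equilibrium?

μ_s,min ≈ 0.552

N = m g cos θ = 221.1 N.
Friction must make up the shortfall along the incline: f = m g sin θ − P = 179 − 57 = 122 N.
At the threshold f = μ_s N, so μ_s,min = 122/221.1 = 0.552.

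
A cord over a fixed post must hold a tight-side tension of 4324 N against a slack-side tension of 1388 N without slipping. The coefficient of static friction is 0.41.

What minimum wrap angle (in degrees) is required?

β_min ≈ 159°

T₂/T₁ = e^{μβ} → β = ln(T₂/T₁)/μ.
β = ln(4324/1388)/0.41 = 1.136/0.41 = 2.772 rad.
In degrees: β = 2.772 × 180/π = 159°.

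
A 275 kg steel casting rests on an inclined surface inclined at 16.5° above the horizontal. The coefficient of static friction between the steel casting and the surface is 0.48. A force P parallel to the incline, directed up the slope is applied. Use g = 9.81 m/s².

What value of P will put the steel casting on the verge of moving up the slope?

At impending motion up the slope, friction acts down-slope at its limit: f = μ_s N.
P is parallel to the surface, so N = m g cos θ = 2590 N.
Along the incline: P = m g sin θ + μ_s N = 766 + 0.48×2590 = 2010 N.

P ≈ 2010 N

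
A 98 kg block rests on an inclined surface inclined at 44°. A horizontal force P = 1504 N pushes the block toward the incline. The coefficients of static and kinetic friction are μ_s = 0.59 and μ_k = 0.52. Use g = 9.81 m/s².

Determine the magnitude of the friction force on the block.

f ≈ 414 N (down the incline)

The horizontal push has a component P sin θ into the surface, so N = m g cos θ + P sin θ = 691.6 + 1045 = 1736 N.
Parallel to the incline: P cos θ − m g sin θ = 1082 − 667.8 = 414.1 N; the friction needed to balance this is 414.1 N acting down the slope.
The limit of static friction is μ_s N = 1024 N.
Since 414.1 N is within the 1024 N limit, the block stays put and friction is exactly 414 N.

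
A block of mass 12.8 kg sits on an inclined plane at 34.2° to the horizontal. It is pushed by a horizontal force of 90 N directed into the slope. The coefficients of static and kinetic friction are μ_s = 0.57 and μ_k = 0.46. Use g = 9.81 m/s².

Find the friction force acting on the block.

Resolve perpendicular to the incline: N = m g cos θ + P sin θ = 12.8×9.81×cos 34.2° + 90×sin 34.2° = 154.4 N.
Along the incline, the net driving force (taking up-slope positive) is P cos θ − m g sin θ = 74.44 − 70.58 = 3.858 N, so equilibrium requires friction f = -3.858 N (down-slope).
Maximum static friction: μ_s N = 0.57 × 154.4 = 88.03 N.
|f_req| = 3.858 ≤ 88.03 N → the block is in equilibrium; friction equals the required value.

f ≈ 3.86 N (down the incline)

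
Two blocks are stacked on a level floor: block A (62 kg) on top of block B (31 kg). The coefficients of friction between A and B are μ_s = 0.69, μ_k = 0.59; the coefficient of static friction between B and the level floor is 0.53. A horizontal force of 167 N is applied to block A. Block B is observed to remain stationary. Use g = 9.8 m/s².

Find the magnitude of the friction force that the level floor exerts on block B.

f ≈ 167 N

Between the blocks, N₁ = m_A g = 607.6 N.
Maximum static friction on A from B: μ_s N₁ = 0.69×607.6 = 419.2 N.
Since P = 167 N ≤ 419.2 N, A does not slip on B; friction on A equals P = 167 N.
By Newton's third law B feels 167 N forward from A. With B stationary, the floor's static friction on B balances it: f₂ = 167 N (well within μ_s(m_A+m_B)g = 483 N).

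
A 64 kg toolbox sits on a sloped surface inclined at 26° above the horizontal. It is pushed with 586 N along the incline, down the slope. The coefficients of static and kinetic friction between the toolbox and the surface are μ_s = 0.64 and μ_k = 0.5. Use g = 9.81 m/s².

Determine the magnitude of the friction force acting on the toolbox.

f ≈ 282 N (up the incline)

Perpendicular to the surface, N = m g cos θ = 64·9.81·cos 26° = 564.3 N.
For equilibrium along the incline the friction force must supply f = m g sin θ + P = 275.2 + 586 = 861.2 N (positive meaning up-slope).
Static friction can supply at most μ_s N = 361.2 N.
Since |861.2| > 361.2 N, static friction cannot hold it; the toolbox slides down the incline and kinetic friction applies: f = μ_k N = 0.5 × 564.3 = 282 N.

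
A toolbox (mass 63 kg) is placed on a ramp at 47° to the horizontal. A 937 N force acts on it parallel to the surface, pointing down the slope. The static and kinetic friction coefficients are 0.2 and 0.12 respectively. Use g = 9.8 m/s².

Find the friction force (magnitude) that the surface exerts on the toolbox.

The normal reaction is N = m g cos θ = 421.1 N.
For equilibrium along the incline the friction force must supply f = m g sin θ + P = 451.5 + 937 = 1389 N (positive meaning up-slope).
The static-friction ceiling is μ_s N = 0.2 × 421.1 = 84.21 N.
Since |1389| > 84.21 N, static friction cannot hold it; the toolbox slides down the incline and kinetic friction applies: f = μ_k N = 0.12 × 421.1 = 50.5 N.

f ≈ 50.5 N (up the incline)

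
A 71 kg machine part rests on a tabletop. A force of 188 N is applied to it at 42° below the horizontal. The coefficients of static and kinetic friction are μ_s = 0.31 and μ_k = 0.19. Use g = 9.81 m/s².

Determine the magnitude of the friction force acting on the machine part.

Vertical equilibrium gives N = m g + P sin α = 822.3 N.
Horizontally, friction must balance P cos α = 139.7 N.
The static-friction limit is μ_s N = 254.9 N.
Since 139.7 N does not exceed the limit, the machine part stays at rest and f = 140 N.

f ≈ 140 N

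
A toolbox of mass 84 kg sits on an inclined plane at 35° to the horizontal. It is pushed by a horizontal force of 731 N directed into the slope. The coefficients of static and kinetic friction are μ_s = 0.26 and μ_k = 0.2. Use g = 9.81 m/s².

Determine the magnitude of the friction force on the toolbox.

f ≈ 126 N (down the incline)

Resolve perpendicular to the incline: N = m g cos θ + P sin θ = 84×9.81×cos 35° + 731×sin 35° = 1094 N.
Parallel to the incline: P cos θ − m g sin θ = 598.8 − 472.6 = 126.2 N; the friction needed to balance this is 126.2 N acting down the slope.
Maximum static friction: μ_s N = 0.26 × 1094 = 284.5 N.
Since 126.2 N is within the 284.5 N limit, the toolbox stays put and friction is exactly 126 N.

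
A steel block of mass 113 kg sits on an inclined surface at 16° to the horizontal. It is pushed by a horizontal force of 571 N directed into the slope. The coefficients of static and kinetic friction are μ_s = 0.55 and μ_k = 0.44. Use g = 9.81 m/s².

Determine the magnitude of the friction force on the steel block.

Normal direction: N = m g cos θ + P sin θ = 1223 N.
Parallel to the incline: P cos θ − m g sin θ = 548.9 − 305.6 = 243.3 N; the friction needed to balance this is 243.3 N acting down the slope.
The limit of static friction is μ_s N = 672.6 N.
Since 243.3 N is within the 672.6 N limit, the steel block stays put and friction is exactly 243 N.

f ≈ 243 N (down the incline)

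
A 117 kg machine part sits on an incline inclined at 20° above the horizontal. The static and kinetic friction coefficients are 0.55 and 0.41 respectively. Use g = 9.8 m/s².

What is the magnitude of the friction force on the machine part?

f ≈ 392 N (up the incline)

Perpendicular to the surface, N = m g cos θ = 117·9.8·cos 20° = 1077 N.
For equilibrium along the incline, friction must balance the weight component: f = m g sin θ = 392.2 N up the slope.
Static friction can supply at most μ_s N = 592.6 N.
Since |392.2| ≤ 592.6 N, static friction is sufficient; f equals the required value, not μ_s N.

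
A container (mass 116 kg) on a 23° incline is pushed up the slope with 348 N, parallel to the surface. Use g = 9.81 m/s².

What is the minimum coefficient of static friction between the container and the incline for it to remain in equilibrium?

μ_s,min ≈ 0.0923

N = m g cos θ = 1047 N.
Friction must make up the shortfall along the incline: f = m g sin θ − P = 444.6 − 348 = 96.64 N.
At the threshold f = μ_s N, so μ_s,min = 96.64/1047 = 0.0923.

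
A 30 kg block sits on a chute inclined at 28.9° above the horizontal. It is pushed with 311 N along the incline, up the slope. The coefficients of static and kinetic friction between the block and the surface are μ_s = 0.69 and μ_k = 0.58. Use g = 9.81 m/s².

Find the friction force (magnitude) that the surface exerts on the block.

f ≈ 169 N (down the incline)

Normal force: N = m g cos θ = 30 × 9.81 × cos 28.9° = 257.6 N.
For equilibrium along the incline the friction force must supply f = m g sin θ − P = 142.2 − 311 = -168.8 N (positive meaning up-slope).
The static-friction ceiling is μ_s N = 0.69 × 257.6 = 177.8 N.
Since |-168.8| ≤ 177.8 N, static friction is sufficient; f equals the required value, not μ_s N.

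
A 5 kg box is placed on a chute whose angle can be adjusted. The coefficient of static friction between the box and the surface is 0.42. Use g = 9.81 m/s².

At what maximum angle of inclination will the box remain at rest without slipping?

At the slip threshold, m g sin θ = μ_s · m g cos θ, so tan θ = μ_s.
θ_max = arctan(0.42) = 22.8°.

θ_max ≈ 22.8°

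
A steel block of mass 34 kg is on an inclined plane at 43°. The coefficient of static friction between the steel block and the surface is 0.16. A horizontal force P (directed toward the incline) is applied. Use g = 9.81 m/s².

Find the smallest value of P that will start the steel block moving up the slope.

At impending motion up the slope, friction acts down-slope at its limit: f = μ_s N.
Perpendicular to the incline: N = m g cos θ + P sin θ.
Along the incline: P cos θ = m g sin θ + μ_s N = m g sin θ + μ_s (m g cos θ + P sin θ).
Solving, P (cos θ − μ_s sin θ) = m g (sin θ + μ_s cos θ), so P = 34×9.81×(sin 43° + 0.16 cos 43°)/(cos 43° − 0.16 sin 43°) = 334×0.799/0.6222 = 428 N.

P ≈ 428 N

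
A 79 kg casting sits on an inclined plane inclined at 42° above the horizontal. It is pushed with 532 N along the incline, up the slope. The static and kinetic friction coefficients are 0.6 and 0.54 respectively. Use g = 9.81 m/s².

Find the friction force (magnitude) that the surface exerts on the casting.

Perpendicular to the surface, N = m g cos θ = 79·9.81·cos 42° = 575.9 N.
For equilibrium along the incline the friction force must supply f = m g sin θ − P = 518.6 − 532 = -13.43 N (positive meaning up-slope).
Static friction can supply at most μ_s N = 345.6 N.
Since |-13.43| ≤ 345.6 N, the casting remains in static equilibrium and friction takes exactly the required value.

f ≈ 13.4 N (down the incline)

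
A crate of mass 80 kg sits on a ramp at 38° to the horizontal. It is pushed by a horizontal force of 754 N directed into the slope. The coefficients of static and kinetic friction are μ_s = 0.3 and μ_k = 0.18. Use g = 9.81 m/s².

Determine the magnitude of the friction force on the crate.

f ≈ 111 N (down the incline)

Normal direction: N = m g cos θ + P sin θ = 1083 N.
Parallel to the incline: P cos θ − m g sin θ = 594.2 − 483.2 = 111 N; the friction needed to balance this is 111 N acting down the slope.
Maximum static friction: μ_s N = 0.3 × 1083 = 324.8 N.
|f_req| = 111 ≤ 324.8 N → the crate is in equilibrium; friction equals the required value.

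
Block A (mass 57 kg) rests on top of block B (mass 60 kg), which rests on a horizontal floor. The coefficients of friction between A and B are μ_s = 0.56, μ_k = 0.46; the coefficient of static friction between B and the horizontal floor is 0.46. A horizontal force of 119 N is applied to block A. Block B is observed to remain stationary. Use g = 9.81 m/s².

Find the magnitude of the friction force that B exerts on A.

f ≈ 119 N

Between the blocks, N₁ = m_A g = 559.2 N.
So the A–B interface can sustain at most μ_s N₁ = 313.1 N of static friction.
Since P = 119 N ≤ 313.1 N, A does not slip on B; friction on A equals P = 119 N.
By Newton's third law B feels 119 N forward from A. With B stationary, the floor's static friction on B balances it: f₂ = 119 N (well within μ_s(m_A+m_B)g = 528 N).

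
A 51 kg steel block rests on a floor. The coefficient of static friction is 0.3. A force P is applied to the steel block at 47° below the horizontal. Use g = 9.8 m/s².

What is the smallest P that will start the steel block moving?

N = m g + P sin α (the push presses the steel block into the floor).
At impending slip, P cos α = μ_s N = μ_s (m g + P sin α).
Solving: P (cos α − μ_s sin α) = μ_s m g → P = 0.3×500/(cos 47° − 0.3 sin 47°) = 150/0.4626 = 324 N.

P ≈ 324 N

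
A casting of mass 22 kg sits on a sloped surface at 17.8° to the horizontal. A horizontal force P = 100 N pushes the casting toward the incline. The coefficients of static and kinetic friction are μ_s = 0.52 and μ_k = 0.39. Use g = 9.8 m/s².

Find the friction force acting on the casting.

f ≈ 29.3 N (down the incline)

The horizontal push has a component P sin θ into the surface, so N = m g cos θ + P sin θ = 205.3 + 30.57 = 235.8 N.
Along the incline, the net driving force (taking up-slope positive) is P cos θ − m g sin θ = 95.21 − 65.91 = 29.31 N, so equilibrium requires friction f = -29.31 N (down-slope).
The limit of static friction is μ_s N = 122.6 N.
|f_req| = 29.31 ≤ 122.6 N → the casting is in equilibrium; friction equals the required value.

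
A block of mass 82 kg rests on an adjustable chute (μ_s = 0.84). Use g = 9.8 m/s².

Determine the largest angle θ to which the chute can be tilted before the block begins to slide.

At the slip threshold, m g sin θ = μ_s · m g cos θ, so tan θ = μ_s.
θ_max = arctan(0.84) = 40°.

θ_max ≈ 40°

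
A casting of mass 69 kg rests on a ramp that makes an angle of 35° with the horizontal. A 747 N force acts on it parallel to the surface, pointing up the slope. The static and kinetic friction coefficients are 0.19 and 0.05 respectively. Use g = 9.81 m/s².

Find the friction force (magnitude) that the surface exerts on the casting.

f ≈ 27.7 N (down the incline)

Perpendicular to the surface, N = m g cos θ = 69·9.81·cos 35° = 554.5 N.
Parallel to the incline, ΣF = 0 gives f = m g sin θ − P = 388.2 − 747 = -358.8 N (up-slope positive).
The static-friction ceiling is μ_s N = 0.19 × 554.5 = 105.4 N.
|-358.8| exceeds 105.4 N, so the casting slips up-slope; friction is kinetic, f = μ_k N = 0.05×554.5 = 27.7 N.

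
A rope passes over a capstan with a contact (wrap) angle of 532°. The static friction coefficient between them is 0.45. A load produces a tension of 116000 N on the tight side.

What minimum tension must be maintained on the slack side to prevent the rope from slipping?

T_min ≈ 1780 N

Capstan equation at impending slip: T_tight/T_slack = e^{μβ}.
β = 532° = 9.285 rad; e^{μβ} = e^{0.45×9.285} = 65.26.
T_slack = T_tight / e^{μβ} = 116000 / 65.26 = 1780 N.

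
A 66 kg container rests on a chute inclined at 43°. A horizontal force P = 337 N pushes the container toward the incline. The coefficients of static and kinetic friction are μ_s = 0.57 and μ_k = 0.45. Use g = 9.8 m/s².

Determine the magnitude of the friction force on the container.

f ≈ 195 N (up the incline)

Normal direction: N = m g cos θ + P sin θ = 702.9 N.
Parallel to the incline: P cos θ − m g sin θ = 246.5 − 441.1 = -194.7 N; the friction needed to balance this is 194.7 N acting up the slope.
Maximum static friction: μ_s N = 0.57 × 702.9 = 400.6 N.
|f_req| = 194.7 ≤ 400.6 N → the container is in equilibrium; friction equals the required value.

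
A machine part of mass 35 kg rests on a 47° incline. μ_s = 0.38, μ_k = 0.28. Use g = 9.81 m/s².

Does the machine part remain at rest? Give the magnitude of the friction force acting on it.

f ≈ 65.6 N

N = m g cos θ = 234 N.
Down-slope weight component: m g sin θ = 251 N.
μ_s N = 89 N.
251 > 89 N, so it slides; kinetic friction f = μ_k N = 0.28×234 = 65.6 N.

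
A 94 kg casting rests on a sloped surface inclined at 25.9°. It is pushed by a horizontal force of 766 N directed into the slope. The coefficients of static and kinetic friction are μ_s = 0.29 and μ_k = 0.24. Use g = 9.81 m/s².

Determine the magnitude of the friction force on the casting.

Normal direction: N = m g cos θ + P sin θ = 1164 N.
Parallel to the incline: P cos θ − m g sin θ = 689.1 − 402.8 = 286.3 N; the friction needed to balance this is 286.3 N acting down the slope.
Maximum static friction: μ_s N = 0.29 × 1164 = 337.6 N.
Since 286.3 N is within the 337.6 N limit, the casting stays put and friction is exactly 286 N.

f ≈ 286 N (down the incline)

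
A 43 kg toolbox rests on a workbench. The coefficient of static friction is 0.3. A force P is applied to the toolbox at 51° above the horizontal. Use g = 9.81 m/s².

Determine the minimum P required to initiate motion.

N = m g − P sin α (the pull lifts the toolbox).
At impending slip, P cos α = μ_s N = μ_s (m g − P sin α).
Solving: P (cos α + μ_s sin α) = μ_s m g → P = 0.3×422/(cos 51° + 0.3 sin 51°) = 127/0.8625 = 147 N.

P ≈ 147 N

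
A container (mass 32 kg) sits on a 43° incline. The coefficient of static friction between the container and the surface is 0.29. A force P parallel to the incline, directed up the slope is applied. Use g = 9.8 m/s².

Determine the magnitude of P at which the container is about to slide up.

At impending motion up the slope, friction acts down-slope at its limit: f = μ_s N.
P is parallel to the surface, so N = m g cos θ = 229 N.
Along the incline: P = m g sin θ + μ_s N = 214 + 0.29×229 = 280 N.

P ≈ 280 N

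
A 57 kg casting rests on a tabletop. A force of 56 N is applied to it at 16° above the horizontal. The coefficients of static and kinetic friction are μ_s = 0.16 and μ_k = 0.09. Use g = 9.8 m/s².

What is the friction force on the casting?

The vertical component of P reduces the normal force: N = m g − P sin α = 558.6 − 15.44 = 543.2 N.
The horizontal driving force is P cos α = 53.83 N, so equilibrium needs friction f = 53.83 N.
The static-friction limit is μ_s N = 86.91 N.
Since 53.83 N does not exceed the limit, the casting stays at rest and f = 53.8 N.

f ≈ 53.8 N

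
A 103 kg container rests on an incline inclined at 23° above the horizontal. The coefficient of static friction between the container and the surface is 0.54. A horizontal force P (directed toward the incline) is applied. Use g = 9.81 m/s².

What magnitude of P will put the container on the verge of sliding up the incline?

P ≈ 1260 N

At impending motion up the slope, friction acts down-slope at its limit: f = μ_s N.
Perpendicular to the incline: N = m g cos θ + P sin θ.
Along the incline: P cos θ = m g sin θ + μ_s N = m g sin θ + μ_s (m g cos θ + P sin θ).
Solving, P (cos θ − μ_s sin θ) = m g (sin θ + μ_s cos θ), so P = 103×9.81×(sin 23° + 0.54 cos 23°)/(cos 23° − 0.54 sin 23°) = 1010×0.8878/0.7095 = 1260 N.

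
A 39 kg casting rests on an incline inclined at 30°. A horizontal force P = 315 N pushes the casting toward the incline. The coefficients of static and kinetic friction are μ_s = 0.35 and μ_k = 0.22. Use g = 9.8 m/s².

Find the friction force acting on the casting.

Normal direction: N = m g cos θ + P sin θ = 488.5 N.
Along the incline, the net driving force (taking up-slope positive) is P cos θ − m g sin θ = 272.8 − 191.1 = 81.7 N, so equilibrium requires friction f = -81.7 N (down-slope).
Maximum static friction: μ_s N = 0.35 × 488.5 = 171 N.
|f_req| = 81.7 ≤ 171 N → the casting is in equilibrium; friction equals the required value.

f ≈ 81.7 N (down the incline)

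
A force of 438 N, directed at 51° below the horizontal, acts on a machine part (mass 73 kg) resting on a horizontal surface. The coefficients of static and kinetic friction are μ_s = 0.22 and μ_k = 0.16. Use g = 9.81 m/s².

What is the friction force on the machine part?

The vertical component of P adds to the normal force: N = m g + P sin α = 716.1 + 340.4 = 1057 N.
The horizontal driving force is P cos α = 275.6 N, so equilibrium needs friction f = 275.6 N.
The static-friction limit is μ_s N = 232.4 N.
275.6 > 232.4 N → the machine part slides; f = μ_k N = 0.16×1057 = 169 N.

f ≈ 169 N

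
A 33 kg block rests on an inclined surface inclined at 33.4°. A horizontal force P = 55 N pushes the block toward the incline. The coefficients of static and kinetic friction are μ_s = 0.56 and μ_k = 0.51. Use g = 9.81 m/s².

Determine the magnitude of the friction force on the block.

f ≈ 132 N (up the incline)

Normal direction: N = m g cos θ + P sin θ = 300.5 N.
Along the incline, the net driving force (taking up-slope positive) is P cos θ − m g sin θ = 45.92 − 178.2 = -132.3 N, so equilibrium requires friction f = 132.3 N (up-slope).
Maximum static friction: μ_s N = 0.56 × 300.5 = 168.3 N.
|f_req| = 132.3 ≤ 168.3 N → the block is in equilibrium; friction equals the required value.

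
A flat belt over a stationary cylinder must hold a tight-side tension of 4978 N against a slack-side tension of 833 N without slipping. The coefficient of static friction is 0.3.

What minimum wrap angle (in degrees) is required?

β_min ≈ 341°

T₂/T₁ = e^{μβ} → β = ln(T₂/T₁)/μ.
β = ln(4978/833)/0.3 = 1.788/0.3 = 5.959 rad.
In degrees: β = 5.959 × 180/π = 341°.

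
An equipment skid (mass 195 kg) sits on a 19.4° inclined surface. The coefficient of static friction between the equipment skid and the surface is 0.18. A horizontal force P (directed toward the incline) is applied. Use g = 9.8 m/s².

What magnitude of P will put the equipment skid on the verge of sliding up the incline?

P ≈ 1090 N

At impending motion up the slope, friction acts down-slope at its limit: f = μ_s N.
Perpendicular to the incline: N = m g cos θ + P sin θ.
Along the incline: P cos θ = m g sin θ + μ_s N = m g sin θ + μ_s (m g cos θ + P sin θ).
Solving, P (cos θ − μ_s sin θ) = m g (sin θ + μ_s cos θ), so P = 195×9.8×(sin 19.4° + 0.18 cos 19.4°)/(cos 19.4° − 0.18 sin 19.4°) = 1910×0.5019/0.8834 = 1090 N.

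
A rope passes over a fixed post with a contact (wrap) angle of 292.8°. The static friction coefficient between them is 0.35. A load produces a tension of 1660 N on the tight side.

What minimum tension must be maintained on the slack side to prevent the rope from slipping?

Capstan equation at impending slip: T_tight/T_slack = e^{μβ}.
β = 292.8° = 5.11 rad; e^{μβ} = e^{0.35×5.11} = 5.981.
T_slack = T_tight / e^{μβ} = 1660 / 5.981 = 278 N.

T_min ≈ 278 N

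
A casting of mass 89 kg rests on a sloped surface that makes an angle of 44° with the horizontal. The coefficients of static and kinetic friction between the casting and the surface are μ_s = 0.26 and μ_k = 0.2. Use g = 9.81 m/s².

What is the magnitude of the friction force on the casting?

The normal reaction is N = m g cos θ = 628 N.
For equilibrium along the incline, friction must balance the weight component: f = m g sin θ = 606.5 N up the slope.
The static-friction ceiling is μ_s N = 0.26 × 628 = 163.3 N.
Since |606.5| > 163.3 N, static friction cannot hold it; the casting slides down the incline and kinetic friction applies: f = μ_k N = 0.2 × 628 = 126 N.

f ≈ 126 N (up the incline)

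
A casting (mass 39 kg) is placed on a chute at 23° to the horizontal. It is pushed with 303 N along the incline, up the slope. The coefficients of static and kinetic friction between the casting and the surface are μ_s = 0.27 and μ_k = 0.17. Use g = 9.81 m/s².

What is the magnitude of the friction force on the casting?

Normal force: N = m g cos θ = 39 × 9.81 × cos 23° = 352.2 N.
For equilibrium along the incline the friction force must supply f = m g sin θ − P = 149.5 − 303 = -153.5 N (positive meaning up-slope).
Maximum static friction available: μ_s N = 0.27 × 352.2 = 95.09 N.
Since |-153.5| > 95.09 N, static friction cannot hold it; the casting slides up the incline and kinetic friction applies: f = μ_k N = 0.17 × 352.2 = 59.9 N.

f ≈ 59.9 N (down the incline)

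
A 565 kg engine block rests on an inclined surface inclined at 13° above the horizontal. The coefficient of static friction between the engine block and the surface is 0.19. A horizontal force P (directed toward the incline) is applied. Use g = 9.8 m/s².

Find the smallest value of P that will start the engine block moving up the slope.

At impending motion up the slope, friction acts down-slope at its limit: f = μ_s N.
Perpendicular to the incline: N = m g cos θ + P sin θ.
Along the incline: P cos θ = m g sin θ + μ_s N = m g sin θ + μ_s (m g cos θ + P sin θ).
Solving, P (cos θ − μ_s sin θ) = m g (sin θ + μ_s cos θ), so P = 565×9.8×(sin 13° + 0.19 cos 13°)/(cos 13° − 0.19 sin 13°) = 5540×0.4101/0.9316 = 2440 N.

P ≈ 2440 N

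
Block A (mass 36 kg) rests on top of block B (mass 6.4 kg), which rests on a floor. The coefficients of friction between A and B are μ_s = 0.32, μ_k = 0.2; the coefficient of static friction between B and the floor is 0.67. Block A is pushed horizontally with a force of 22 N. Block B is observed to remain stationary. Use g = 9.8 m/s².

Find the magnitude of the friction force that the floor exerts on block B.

f ≈ 22 N

The normal force B exerts on A is simply A's weight, N₁ = 352.8 N.
Maximum static friction on A from B: μ_s N₁ = 0.32×352.8 = 112.9 N.
Since P = 22 N ≤ 112.9 N, A does not slip on B; friction on A equals P = 22 N.
By Newton's third law B feels 22 N forward from A. With B stationary, the floor's static friction on B balances it: f₂ = 22 N (well within μ_s(m_A+m_B)g = 278.4 N).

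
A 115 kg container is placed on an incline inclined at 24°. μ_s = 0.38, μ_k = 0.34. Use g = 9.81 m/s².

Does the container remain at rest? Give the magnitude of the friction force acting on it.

N = m g cos θ = 1030 N.
Down-slope weight component: m g sin θ = 459 N.
μ_s N = 392 N.
459 > 392 N, so it slides; kinetic friction f = μ_k N = 0.34×1030 = 350 N.

f ≈ 350 N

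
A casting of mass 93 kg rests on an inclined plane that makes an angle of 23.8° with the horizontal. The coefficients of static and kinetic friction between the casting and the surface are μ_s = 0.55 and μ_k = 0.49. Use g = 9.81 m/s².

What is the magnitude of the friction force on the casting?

Perpendicular to the surface, N = m g cos θ = 93·9.81·cos 23.8° = 834.7 N.
Along the slope the weight component is m g sin θ = 368.2 N; friction must supply exactly this, acting up-slope.
Maximum static friction available: μ_s N = 0.55 × 834.7 = 459.1 N.
Since |368.2| ≤ 459.1 N, static friction is sufficient; f equals the required value, not μ_s N.

f ≈ 368 N (up the incline)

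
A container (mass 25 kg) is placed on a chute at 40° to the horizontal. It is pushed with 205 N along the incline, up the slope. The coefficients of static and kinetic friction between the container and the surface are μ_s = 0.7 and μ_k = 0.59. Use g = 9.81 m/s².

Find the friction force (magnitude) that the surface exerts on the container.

f ≈ 47.4 N (down the incline)

Normal force: N = m g cos θ = 25 × 9.81 × cos 40° = 187.9 N.
Parallel to the incline, ΣF = 0 gives f = m g sin θ − P = 157.6 − 205 = -47.36 N (up-slope positive).
Static friction can supply at most μ_s N = 131.5 N.
Since |-47.36| ≤ 131.5 N, static friction is sufficient; f equals the required value, not μ_s N.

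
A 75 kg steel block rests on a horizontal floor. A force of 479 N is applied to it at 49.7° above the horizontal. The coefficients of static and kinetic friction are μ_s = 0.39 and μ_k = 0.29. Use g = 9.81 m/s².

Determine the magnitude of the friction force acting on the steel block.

The vertical component of P reduces the normal force: N = m g − P sin α = 735.8 − 365.3 = 370.4 N.
For equilibrium, f = P cos α = 479×cos 49.7° = 309.8 N.
μ_s N = 0.39 × 370.4 = 144.5 N.
309.8 > 144.5 N → the steel block slides; f = μ_k N = 0.29×370.4 = 107 N.

f ≈ 107 N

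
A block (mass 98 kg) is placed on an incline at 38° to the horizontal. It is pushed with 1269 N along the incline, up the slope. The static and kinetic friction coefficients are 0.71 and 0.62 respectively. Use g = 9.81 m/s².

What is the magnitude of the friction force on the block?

f ≈ 470 N (down the incline)

Perpendicular to the surface, N = m g cos θ = 98·9.81·cos 38° = 757.6 N.
For equilibrium along the incline the friction force must supply f = m g sin θ − P = 591.9 − 1269 = -677.1 N (positive meaning up-slope).
Static friction can supply at most μ_s N = 537.9 N.
|-677.1| exceeds 537.9 N, so the block slips up-slope; friction is kinetic, f = μ_k N = 0.62×757.6 = 470 N.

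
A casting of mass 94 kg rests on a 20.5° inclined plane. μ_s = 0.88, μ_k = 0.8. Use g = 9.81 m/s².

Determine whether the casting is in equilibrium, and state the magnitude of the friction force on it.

f ≈ 323 N

N = m g cos θ = 864 N.
Down-slope weight component: m g sin θ = 323 N.
μ_s N = 760 N.
323 ≤ 760 N, so it stays put; friction = 323 N.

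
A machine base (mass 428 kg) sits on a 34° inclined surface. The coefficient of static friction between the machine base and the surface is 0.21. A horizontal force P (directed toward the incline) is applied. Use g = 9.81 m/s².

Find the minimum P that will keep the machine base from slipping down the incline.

P_min ≈ 1710 N

The machine base tends to slide down (tan θ > μ_s), so at the point of impending slip friction acts up-slope at its limit: f = μ_s N.
Perpendicular to the incline: N = m g cos θ + P sin θ.
Along the incline: P cos θ + μ_s N = m g sin θ, i.e. P cos θ + μ_s (m g cos θ + P sin θ) = m g sin θ.
Solving, P (cos θ + μ_s sin θ) = m g (sin θ − μ_s cos θ), so P = 4200×0.3851/0.9465 = 1710 N.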